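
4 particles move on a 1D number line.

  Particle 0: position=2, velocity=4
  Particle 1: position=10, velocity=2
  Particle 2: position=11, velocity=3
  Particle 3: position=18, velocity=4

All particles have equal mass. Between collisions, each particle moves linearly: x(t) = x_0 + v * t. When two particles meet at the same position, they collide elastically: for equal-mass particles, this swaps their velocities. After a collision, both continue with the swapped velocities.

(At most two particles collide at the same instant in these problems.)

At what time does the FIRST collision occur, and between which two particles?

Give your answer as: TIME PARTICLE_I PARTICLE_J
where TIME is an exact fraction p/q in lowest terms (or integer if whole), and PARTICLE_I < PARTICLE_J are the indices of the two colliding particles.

Answer: 4 0 1

Derivation:
Pair (0,1): pos 2,10 vel 4,2 -> gap=8, closing at 2/unit, collide at t=4
Pair (1,2): pos 10,11 vel 2,3 -> not approaching (rel speed -1 <= 0)
Pair (2,3): pos 11,18 vel 3,4 -> not approaching (rel speed -1 <= 0)
Earliest collision: t=4 between 0 and 1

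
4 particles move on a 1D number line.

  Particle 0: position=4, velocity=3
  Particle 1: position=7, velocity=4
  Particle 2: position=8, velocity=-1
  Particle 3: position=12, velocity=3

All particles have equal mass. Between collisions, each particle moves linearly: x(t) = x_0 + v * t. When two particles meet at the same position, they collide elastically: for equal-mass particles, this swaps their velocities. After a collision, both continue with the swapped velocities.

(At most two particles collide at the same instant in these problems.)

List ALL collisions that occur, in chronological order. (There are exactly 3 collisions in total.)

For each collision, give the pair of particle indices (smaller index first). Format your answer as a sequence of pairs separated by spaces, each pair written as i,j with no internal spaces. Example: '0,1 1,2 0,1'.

Collision at t=1/5: particles 1 and 2 swap velocities; positions: p0=23/5 p1=39/5 p2=39/5 p3=63/5; velocities now: v0=3 v1=-1 v2=4 v3=3
Collision at t=1: particles 0 and 1 swap velocities; positions: p0=7 p1=7 p2=11 p3=15; velocities now: v0=-1 v1=3 v2=4 v3=3
Collision at t=5: particles 2 and 3 swap velocities; positions: p0=3 p1=19 p2=27 p3=27; velocities now: v0=-1 v1=3 v2=3 v3=4

Answer: 1,2 0,1 2,3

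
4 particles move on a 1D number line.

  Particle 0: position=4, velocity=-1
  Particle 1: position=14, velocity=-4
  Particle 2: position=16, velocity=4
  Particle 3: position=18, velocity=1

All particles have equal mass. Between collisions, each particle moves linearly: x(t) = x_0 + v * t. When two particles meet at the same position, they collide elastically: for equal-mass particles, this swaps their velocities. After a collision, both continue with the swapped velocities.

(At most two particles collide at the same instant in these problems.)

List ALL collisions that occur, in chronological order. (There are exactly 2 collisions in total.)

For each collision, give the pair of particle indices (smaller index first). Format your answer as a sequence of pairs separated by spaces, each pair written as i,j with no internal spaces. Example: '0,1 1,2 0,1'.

Answer: 2,3 0,1

Derivation:
Collision at t=2/3: particles 2 and 3 swap velocities; positions: p0=10/3 p1=34/3 p2=56/3 p3=56/3; velocities now: v0=-1 v1=-4 v2=1 v3=4
Collision at t=10/3: particles 0 and 1 swap velocities; positions: p0=2/3 p1=2/3 p2=64/3 p3=88/3; velocities now: v0=-4 v1=-1 v2=1 v3=4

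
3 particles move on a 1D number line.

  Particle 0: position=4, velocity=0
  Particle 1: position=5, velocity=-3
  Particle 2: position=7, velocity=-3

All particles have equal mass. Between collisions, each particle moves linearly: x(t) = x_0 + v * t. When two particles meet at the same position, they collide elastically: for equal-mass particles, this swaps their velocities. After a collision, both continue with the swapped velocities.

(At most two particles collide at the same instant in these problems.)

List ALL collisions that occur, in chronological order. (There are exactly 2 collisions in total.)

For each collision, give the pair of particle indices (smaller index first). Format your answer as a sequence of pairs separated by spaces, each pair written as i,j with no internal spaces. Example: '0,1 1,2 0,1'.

Collision at t=1/3: particles 0 and 1 swap velocities; positions: p0=4 p1=4 p2=6; velocities now: v0=-3 v1=0 v2=-3
Collision at t=1: particles 1 and 2 swap velocities; positions: p0=2 p1=4 p2=4; velocities now: v0=-3 v1=-3 v2=0

Answer: 0,1 1,2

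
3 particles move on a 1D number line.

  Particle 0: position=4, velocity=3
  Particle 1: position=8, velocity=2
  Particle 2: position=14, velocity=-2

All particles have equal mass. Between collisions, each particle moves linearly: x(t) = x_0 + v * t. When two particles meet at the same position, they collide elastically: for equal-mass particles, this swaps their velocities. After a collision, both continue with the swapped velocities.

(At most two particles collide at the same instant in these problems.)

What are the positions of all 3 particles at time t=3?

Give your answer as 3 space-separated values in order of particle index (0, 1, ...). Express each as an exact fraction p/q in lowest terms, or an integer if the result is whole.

Answer: 8 13 14

Derivation:
Collision at t=3/2: particles 1 and 2 swap velocities; positions: p0=17/2 p1=11 p2=11; velocities now: v0=3 v1=-2 v2=2
Collision at t=2: particles 0 and 1 swap velocities; positions: p0=10 p1=10 p2=12; velocities now: v0=-2 v1=3 v2=2
Advance to t=3 (no further collisions before then); velocities: v0=-2 v1=3 v2=2; positions = 8 13 14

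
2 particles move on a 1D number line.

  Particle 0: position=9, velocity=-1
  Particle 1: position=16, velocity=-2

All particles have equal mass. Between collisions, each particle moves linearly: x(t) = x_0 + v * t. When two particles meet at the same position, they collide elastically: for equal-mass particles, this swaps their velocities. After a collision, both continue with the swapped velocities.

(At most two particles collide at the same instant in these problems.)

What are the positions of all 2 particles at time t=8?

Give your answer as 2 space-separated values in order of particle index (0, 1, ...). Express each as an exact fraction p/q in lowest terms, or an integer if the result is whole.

Answer: 0 1

Derivation:
Collision at t=7: particles 0 and 1 swap velocities; positions: p0=2 p1=2; velocities now: v0=-2 v1=-1
Advance to t=8 (no further collisions before then); velocities: v0=-2 v1=-1; positions = 0 1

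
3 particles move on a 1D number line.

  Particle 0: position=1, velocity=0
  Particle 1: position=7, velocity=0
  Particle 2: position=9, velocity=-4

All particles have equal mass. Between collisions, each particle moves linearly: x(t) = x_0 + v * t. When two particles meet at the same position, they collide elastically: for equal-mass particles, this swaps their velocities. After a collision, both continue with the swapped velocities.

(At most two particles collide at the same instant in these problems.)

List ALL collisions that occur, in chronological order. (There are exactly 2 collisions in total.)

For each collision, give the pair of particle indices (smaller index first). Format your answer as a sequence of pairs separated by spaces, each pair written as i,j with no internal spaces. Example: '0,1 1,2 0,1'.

Answer: 1,2 0,1

Derivation:
Collision at t=1/2: particles 1 and 2 swap velocities; positions: p0=1 p1=7 p2=7; velocities now: v0=0 v1=-4 v2=0
Collision at t=2: particles 0 and 1 swap velocities; positions: p0=1 p1=1 p2=7; velocities now: v0=-4 v1=0 v2=0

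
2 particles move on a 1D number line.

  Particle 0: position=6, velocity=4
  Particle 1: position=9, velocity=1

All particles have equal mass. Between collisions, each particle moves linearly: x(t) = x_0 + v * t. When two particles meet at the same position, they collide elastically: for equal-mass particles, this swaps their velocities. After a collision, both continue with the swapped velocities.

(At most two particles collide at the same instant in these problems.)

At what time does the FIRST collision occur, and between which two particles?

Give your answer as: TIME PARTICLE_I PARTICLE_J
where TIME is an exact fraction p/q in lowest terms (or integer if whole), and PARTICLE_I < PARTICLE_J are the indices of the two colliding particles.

Answer: 1 0 1

Derivation:
Pair (0,1): pos 6,9 vel 4,1 -> gap=3, closing at 3/unit, collide at t=1
Earliest collision: t=1 between 0 and 1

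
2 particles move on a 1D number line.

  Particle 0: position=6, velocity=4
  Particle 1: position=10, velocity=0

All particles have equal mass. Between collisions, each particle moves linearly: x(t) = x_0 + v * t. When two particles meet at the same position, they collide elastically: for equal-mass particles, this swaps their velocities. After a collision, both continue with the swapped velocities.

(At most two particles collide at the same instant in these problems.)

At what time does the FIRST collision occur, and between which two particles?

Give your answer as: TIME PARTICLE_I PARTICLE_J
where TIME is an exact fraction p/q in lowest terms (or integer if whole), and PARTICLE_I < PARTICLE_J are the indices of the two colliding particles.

Answer: 1 0 1

Derivation:
Pair (0,1): pos 6,10 vel 4,0 -> gap=4, closing at 4/unit, collide at t=1
Earliest collision: t=1 between 0 and 1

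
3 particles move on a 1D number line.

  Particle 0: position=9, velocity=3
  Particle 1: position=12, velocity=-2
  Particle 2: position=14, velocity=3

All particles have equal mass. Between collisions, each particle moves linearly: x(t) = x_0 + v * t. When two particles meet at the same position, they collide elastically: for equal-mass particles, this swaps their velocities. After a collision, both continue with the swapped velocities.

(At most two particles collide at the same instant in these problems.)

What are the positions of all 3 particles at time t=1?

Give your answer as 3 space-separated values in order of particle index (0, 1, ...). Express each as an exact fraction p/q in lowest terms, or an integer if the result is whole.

Answer: 10 12 17

Derivation:
Collision at t=3/5: particles 0 and 1 swap velocities; positions: p0=54/5 p1=54/5 p2=79/5; velocities now: v0=-2 v1=3 v2=3
Advance to t=1 (no further collisions before then); velocities: v0=-2 v1=3 v2=3; positions = 10 12 17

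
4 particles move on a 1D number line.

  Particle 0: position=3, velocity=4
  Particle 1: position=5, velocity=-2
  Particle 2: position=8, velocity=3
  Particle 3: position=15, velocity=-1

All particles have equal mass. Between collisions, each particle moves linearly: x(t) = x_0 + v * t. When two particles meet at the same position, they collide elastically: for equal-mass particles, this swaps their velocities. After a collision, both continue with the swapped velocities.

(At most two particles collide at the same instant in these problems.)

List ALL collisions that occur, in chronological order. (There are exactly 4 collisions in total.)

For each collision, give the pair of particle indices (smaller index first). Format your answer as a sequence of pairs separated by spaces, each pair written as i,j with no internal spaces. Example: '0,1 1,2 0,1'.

Answer: 0,1 2,3 1,2 2,3

Derivation:
Collision at t=1/3: particles 0 and 1 swap velocities; positions: p0=13/3 p1=13/3 p2=9 p3=44/3; velocities now: v0=-2 v1=4 v2=3 v3=-1
Collision at t=7/4: particles 2 and 3 swap velocities; positions: p0=3/2 p1=10 p2=53/4 p3=53/4; velocities now: v0=-2 v1=4 v2=-1 v3=3
Collision at t=12/5: particles 1 and 2 swap velocities; positions: p0=1/5 p1=63/5 p2=63/5 p3=76/5; velocities now: v0=-2 v1=-1 v2=4 v3=3
Collision at t=5: particles 2 and 3 swap velocities; positions: p0=-5 p1=10 p2=23 p3=23; velocities now: v0=-2 v1=-1 v2=3 v3=4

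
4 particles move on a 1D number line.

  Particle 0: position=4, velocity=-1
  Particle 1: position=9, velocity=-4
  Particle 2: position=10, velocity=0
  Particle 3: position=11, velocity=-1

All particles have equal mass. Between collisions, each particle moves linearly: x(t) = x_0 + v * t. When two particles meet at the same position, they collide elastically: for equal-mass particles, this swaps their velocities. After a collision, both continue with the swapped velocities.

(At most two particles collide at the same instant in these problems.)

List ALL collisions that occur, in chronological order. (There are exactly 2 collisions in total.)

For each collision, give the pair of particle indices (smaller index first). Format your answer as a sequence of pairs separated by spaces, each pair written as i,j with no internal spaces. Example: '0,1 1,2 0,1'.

Answer: 2,3 0,1

Derivation:
Collision at t=1: particles 2 and 3 swap velocities; positions: p0=3 p1=5 p2=10 p3=10; velocities now: v0=-1 v1=-4 v2=-1 v3=0
Collision at t=5/3: particles 0 and 1 swap velocities; positions: p0=7/3 p1=7/3 p2=28/3 p3=10; velocities now: v0=-4 v1=-1 v2=-1 v3=0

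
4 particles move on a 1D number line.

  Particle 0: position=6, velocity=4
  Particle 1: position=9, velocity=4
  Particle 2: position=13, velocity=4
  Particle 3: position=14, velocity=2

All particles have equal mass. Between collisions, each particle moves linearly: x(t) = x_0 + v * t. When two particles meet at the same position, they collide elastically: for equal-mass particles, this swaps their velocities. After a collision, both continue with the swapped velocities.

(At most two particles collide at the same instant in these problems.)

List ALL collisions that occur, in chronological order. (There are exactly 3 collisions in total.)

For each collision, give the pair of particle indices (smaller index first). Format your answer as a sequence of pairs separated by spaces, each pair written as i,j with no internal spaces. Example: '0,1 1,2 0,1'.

Collision at t=1/2: particles 2 and 3 swap velocities; positions: p0=8 p1=11 p2=15 p3=15; velocities now: v0=4 v1=4 v2=2 v3=4
Collision at t=5/2: particles 1 and 2 swap velocities; positions: p0=16 p1=19 p2=19 p3=23; velocities now: v0=4 v1=2 v2=4 v3=4
Collision at t=4: particles 0 and 1 swap velocities; positions: p0=22 p1=22 p2=25 p3=29; velocities now: v0=2 v1=4 v2=4 v3=4

Answer: 2,3 1,2 0,1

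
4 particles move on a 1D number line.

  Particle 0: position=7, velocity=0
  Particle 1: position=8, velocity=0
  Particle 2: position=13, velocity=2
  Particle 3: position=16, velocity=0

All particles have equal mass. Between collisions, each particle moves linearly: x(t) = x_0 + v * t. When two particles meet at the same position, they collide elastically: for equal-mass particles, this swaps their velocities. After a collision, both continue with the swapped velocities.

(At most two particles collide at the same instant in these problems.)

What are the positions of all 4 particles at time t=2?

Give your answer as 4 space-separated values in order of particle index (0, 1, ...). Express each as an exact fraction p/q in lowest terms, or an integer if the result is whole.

Collision at t=3/2: particles 2 and 3 swap velocities; positions: p0=7 p1=8 p2=16 p3=16; velocities now: v0=0 v1=0 v2=0 v3=2
Advance to t=2 (no further collisions before then); velocities: v0=0 v1=0 v2=0 v3=2; positions = 7 8 16 17

Answer: 7 8 16 17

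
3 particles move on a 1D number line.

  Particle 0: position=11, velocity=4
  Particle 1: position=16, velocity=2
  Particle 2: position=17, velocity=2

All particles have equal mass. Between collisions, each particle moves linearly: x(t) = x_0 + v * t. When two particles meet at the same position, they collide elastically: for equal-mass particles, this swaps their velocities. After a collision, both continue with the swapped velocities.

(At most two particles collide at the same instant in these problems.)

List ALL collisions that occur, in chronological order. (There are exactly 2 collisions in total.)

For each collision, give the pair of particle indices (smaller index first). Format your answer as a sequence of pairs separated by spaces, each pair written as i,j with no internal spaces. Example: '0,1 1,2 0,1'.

Collision at t=5/2: particles 0 and 1 swap velocities; positions: p0=21 p1=21 p2=22; velocities now: v0=2 v1=4 v2=2
Collision at t=3: particles 1 and 2 swap velocities; positions: p0=22 p1=23 p2=23; velocities now: v0=2 v1=2 v2=4

Answer: 0,1 1,2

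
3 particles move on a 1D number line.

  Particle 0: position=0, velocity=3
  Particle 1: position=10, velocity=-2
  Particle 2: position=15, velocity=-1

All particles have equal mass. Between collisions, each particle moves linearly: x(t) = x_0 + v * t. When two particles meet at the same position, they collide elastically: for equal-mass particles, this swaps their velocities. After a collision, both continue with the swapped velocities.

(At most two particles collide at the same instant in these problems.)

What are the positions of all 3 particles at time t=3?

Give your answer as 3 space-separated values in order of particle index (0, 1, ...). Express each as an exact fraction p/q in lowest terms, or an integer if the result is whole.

Collision at t=2: particles 0 and 1 swap velocities; positions: p0=6 p1=6 p2=13; velocities now: v0=-2 v1=3 v2=-1
Advance to t=3 (no further collisions before then); velocities: v0=-2 v1=3 v2=-1; positions = 4 9 12

Answer: 4 9 12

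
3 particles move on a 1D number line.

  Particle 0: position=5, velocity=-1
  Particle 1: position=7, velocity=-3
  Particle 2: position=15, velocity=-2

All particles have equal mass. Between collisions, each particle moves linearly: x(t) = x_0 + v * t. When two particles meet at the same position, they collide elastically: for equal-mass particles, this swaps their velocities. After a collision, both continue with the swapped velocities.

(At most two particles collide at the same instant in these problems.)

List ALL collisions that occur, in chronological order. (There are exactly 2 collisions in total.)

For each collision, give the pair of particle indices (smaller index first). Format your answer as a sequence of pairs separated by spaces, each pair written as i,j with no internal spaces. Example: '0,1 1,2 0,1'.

Collision at t=1: particles 0 and 1 swap velocities; positions: p0=4 p1=4 p2=13; velocities now: v0=-3 v1=-1 v2=-2
Collision at t=10: particles 1 and 2 swap velocities; positions: p0=-23 p1=-5 p2=-5; velocities now: v0=-3 v1=-2 v2=-1

Answer: 0,1 1,2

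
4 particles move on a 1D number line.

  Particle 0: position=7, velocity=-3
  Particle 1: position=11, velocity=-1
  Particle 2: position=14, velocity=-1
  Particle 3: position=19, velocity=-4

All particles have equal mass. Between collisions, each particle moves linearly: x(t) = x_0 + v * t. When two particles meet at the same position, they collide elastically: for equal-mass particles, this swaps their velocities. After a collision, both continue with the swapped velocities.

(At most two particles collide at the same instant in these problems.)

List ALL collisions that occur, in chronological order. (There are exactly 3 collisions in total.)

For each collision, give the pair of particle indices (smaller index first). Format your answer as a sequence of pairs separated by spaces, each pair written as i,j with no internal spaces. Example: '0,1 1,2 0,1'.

Collision at t=5/3: particles 2 and 3 swap velocities; positions: p0=2 p1=28/3 p2=37/3 p3=37/3; velocities now: v0=-3 v1=-1 v2=-4 v3=-1
Collision at t=8/3: particles 1 and 2 swap velocities; positions: p0=-1 p1=25/3 p2=25/3 p3=34/3; velocities now: v0=-3 v1=-4 v2=-1 v3=-1
Collision at t=12: particles 0 and 1 swap velocities; positions: p0=-29 p1=-29 p2=-1 p3=2; velocities now: v0=-4 v1=-3 v2=-1 v3=-1

Answer: 2,3 1,2 0,1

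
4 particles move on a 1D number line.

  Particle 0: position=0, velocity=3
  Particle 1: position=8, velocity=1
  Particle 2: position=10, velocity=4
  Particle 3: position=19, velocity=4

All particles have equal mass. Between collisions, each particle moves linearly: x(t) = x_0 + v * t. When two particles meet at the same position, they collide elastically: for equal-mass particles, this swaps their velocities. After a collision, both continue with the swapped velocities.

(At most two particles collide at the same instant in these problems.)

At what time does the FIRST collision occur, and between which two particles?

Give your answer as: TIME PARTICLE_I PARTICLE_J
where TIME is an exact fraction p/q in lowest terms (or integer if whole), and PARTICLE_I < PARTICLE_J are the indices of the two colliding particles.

Pair (0,1): pos 0,8 vel 3,1 -> gap=8, closing at 2/unit, collide at t=4
Pair (1,2): pos 8,10 vel 1,4 -> not approaching (rel speed -3 <= 0)
Pair (2,3): pos 10,19 vel 4,4 -> not approaching (rel speed 0 <= 0)
Earliest collision: t=4 between 0 and 1

Answer: 4 0 1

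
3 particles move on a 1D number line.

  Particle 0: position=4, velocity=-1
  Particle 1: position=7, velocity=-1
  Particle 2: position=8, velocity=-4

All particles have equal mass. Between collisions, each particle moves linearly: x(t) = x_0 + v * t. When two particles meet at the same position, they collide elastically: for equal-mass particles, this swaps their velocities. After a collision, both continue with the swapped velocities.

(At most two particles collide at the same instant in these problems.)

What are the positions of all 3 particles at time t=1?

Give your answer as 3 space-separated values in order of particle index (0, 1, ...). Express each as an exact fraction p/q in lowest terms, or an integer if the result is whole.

Collision at t=1/3: particles 1 and 2 swap velocities; positions: p0=11/3 p1=20/3 p2=20/3; velocities now: v0=-1 v1=-4 v2=-1
Advance to t=1 (no further collisions before then); velocities: v0=-1 v1=-4 v2=-1; positions = 3 4 6

Answer: 3 4 6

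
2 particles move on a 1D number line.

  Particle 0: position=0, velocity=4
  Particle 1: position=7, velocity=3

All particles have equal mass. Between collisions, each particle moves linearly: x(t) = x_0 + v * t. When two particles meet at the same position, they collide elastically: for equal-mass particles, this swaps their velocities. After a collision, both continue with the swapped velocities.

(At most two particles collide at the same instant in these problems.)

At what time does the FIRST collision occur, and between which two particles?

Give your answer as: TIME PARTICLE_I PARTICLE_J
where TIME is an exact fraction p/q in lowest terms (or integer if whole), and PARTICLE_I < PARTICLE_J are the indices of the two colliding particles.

Pair (0,1): pos 0,7 vel 4,3 -> gap=7, closing at 1/unit, collide at t=7
Earliest collision: t=7 between 0 and 1

Answer: 7 0 1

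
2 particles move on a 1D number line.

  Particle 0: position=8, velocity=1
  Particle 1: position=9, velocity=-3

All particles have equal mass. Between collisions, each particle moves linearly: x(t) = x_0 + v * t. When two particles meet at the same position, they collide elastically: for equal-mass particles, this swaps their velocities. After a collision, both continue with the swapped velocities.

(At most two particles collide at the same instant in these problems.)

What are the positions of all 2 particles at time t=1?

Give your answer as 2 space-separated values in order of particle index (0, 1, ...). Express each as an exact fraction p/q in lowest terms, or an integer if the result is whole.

Collision at t=1/4: particles 0 and 1 swap velocities; positions: p0=33/4 p1=33/4; velocities now: v0=-3 v1=1
Advance to t=1 (no further collisions before then); velocities: v0=-3 v1=1; positions = 6 9

Answer: 6 9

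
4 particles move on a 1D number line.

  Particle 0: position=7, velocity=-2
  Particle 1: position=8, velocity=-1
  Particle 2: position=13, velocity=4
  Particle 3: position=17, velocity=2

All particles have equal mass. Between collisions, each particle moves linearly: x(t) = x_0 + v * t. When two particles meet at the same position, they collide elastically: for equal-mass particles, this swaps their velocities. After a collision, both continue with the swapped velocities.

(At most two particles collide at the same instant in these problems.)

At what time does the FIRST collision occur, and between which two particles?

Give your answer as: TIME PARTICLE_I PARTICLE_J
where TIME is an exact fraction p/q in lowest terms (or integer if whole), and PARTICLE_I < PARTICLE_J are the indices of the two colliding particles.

Answer: 2 2 3

Derivation:
Pair (0,1): pos 7,8 vel -2,-1 -> not approaching (rel speed -1 <= 0)
Pair (1,2): pos 8,13 vel -1,4 -> not approaching (rel speed -5 <= 0)
Pair (2,3): pos 13,17 vel 4,2 -> gap=4, closing at 2/unit, collide at t=2
Earliest collision: t=2 between 2 and 3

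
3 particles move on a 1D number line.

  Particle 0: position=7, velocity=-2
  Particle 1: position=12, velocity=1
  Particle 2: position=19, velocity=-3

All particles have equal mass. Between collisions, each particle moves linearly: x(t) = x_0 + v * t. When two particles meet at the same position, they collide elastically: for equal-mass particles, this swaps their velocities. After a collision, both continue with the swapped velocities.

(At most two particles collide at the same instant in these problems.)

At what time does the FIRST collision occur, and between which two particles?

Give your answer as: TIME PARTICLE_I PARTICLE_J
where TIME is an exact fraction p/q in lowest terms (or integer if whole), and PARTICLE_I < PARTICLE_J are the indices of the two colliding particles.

Pair (0,1): pos 7,12 vel -2,1 -> not approaching (rel speed -3 <= 0)
Pair (1,2): pos 12,19 vel 1,-3 -> gap=7, closing at 4/unit, collide at t=7/4
Earliest collision: t=7/4 between 1 and 2

Answer: 7/4 1 2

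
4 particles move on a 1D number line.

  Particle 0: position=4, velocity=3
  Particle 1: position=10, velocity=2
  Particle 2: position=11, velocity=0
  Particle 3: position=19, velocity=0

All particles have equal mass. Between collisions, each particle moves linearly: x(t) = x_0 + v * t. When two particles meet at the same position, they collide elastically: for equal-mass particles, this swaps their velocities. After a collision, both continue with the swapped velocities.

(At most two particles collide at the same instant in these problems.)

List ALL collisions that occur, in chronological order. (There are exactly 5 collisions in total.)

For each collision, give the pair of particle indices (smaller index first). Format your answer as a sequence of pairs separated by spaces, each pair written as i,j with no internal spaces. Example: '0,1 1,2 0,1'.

Answer: 1,2 0,1 2,3 1,2 2,3

Derivation:
Collision at t=1/2: particles 1 and 2 swap velocities; positions: p0=11/2 p1=11 p2=11 p3=19; velocities now: v0=3 v1=0 v2=2 v3=0
Collision at t=7/3: particles 0 and 1 swap velocities; positions: p0=11 p1=11 p2=44/3 p3=19; velocities now: v0=0 v1=3 v2=2 v3=0
Collision at t=9/2: particles 2 and 3 swap velocities; positions: p0=11 p1=35/2 p2=19 p3=19; velocities now: v0=0 v1=3 v2=0 v3=2
Collision at t=5: particles 1 and 2 swap velocities; positions: p0=11 p1=19 p2=19 p3=20; velocities now: v0=0 v1=0 v2=3 v3=2
Collision at t=6: particles 2 and 3 swap velocities; positions: p0=11 p1=19 p2=22 p3=22; velocities now: v0=0 v1=0 v2=2 v3=3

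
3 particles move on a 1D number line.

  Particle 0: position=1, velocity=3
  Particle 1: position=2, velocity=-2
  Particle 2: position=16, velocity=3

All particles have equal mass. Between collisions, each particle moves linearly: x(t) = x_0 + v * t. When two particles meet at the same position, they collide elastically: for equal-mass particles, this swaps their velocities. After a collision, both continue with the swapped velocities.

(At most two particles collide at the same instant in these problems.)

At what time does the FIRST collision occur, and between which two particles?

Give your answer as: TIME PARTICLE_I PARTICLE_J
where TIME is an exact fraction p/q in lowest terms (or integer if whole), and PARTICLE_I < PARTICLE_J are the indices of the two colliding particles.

Pair (0,1): pos 1,2 vel 3,-2 -> gap=1, closing at 5/unit, collide at t=1/5
Pair (1,2): pos 2,16 vel -2,3 -> not approaching (rel speed -5 <= 0)
Earliest collision: t=1/5 between 0 and 1

Answer: 1/5 0 1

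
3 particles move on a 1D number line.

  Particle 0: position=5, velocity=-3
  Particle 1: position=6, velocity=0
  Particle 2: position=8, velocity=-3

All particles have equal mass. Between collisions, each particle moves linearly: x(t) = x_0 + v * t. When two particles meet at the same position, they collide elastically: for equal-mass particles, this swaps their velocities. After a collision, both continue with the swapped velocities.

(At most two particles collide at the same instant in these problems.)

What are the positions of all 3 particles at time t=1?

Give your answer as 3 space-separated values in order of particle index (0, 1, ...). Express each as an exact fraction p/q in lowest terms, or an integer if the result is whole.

Collision at t=2/3: particles 1 and 2 swap velocities; positions: p0=3 p1=6 p2=6; velocities now: v0=-3 v1=-3 v2=0
Advance to t=1 (no further collisions before then); velocities: v0=-3 v1=-3 v2=0; positions = 2 5 6

Answer: 2 5 6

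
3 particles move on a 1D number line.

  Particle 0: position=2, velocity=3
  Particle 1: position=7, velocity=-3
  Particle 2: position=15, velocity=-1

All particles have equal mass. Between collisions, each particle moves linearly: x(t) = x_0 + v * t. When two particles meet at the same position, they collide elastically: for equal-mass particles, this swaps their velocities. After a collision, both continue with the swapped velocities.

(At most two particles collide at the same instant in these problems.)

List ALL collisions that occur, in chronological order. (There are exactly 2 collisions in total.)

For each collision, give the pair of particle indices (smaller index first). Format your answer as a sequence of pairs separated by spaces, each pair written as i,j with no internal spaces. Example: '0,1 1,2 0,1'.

Answer: 0,1 1,2

Derivation:
Collision at t=5/6: particles 0 and 1 swap velocities; positions: p0=9/2 p1=9/2 p2=85/6; velocities now: v0=-3 v1=3 v2=-1
Collision at t=13/4: particles 1 and 2 swap velocities; positions: p0=-11/4 p1=47/4 p2=47/4; velocities now: v0=-3 v1=-1 v2=3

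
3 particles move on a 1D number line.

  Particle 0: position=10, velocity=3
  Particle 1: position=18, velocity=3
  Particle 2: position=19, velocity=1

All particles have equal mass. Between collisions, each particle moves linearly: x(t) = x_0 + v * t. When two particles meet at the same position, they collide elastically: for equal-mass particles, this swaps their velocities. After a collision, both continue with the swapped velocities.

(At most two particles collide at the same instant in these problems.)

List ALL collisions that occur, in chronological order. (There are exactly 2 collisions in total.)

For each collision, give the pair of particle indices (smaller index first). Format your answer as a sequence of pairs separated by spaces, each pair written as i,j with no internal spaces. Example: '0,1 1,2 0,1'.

Answer: 1,2 0,1

Derivation:
Collision at t=1/2: particles 1 and 2 swap velocities; positions: p0=23/2 p1=39/2 p2=39/2; velocities now: v0=3 v1=1 v2=3
Collision at t=9/2: particles 0 and 1 swap velocities; positions: p0=47/2 p1=47/2 p2=63/2; velocities now: v0=1 v1=3 v2=3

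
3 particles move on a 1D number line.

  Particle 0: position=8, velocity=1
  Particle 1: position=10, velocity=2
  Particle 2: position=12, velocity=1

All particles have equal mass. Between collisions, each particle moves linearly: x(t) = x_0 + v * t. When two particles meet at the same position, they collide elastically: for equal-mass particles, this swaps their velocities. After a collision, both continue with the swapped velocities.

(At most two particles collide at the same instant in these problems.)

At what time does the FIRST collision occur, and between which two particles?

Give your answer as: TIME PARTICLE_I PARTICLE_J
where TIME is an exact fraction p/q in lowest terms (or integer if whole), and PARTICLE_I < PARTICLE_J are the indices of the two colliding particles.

Answer: 2 1 2

Derivation:
Pair (0,1): pos 8,10 vel 1,2 -> not approaching (rel speed -1 <= 0)
Pair (1,2): pos 10,12 vel 2,1 -> gap=2, closing at 1/unit, collide at t=2
Earliest collision: t=2 between 1 and 2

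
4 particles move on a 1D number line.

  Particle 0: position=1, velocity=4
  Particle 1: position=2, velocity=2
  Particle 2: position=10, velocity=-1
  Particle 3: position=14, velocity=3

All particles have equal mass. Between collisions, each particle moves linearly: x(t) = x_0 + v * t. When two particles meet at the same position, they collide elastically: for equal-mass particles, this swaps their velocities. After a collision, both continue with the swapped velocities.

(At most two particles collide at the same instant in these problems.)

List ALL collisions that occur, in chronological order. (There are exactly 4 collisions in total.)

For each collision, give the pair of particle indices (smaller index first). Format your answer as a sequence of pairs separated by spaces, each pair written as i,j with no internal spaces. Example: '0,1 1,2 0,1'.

Answer: 0,1 1,2 0,1 2,3

Derivation:
Collision at t=1/2: particles 0 and 1 swap velocities; positions: p0=3 p1=3 p2=19/2 p3=31/2; velocities now: v0=2 v1=4 v2=-1 v3=3
Collision at t=9/5: particles 1 and 2 swap velocities; positions: p0=28/5 p1=41/5 p2=41/5 p3=97/5; velocities now: v0=2 v1=-1 v2=4 v3=3
Collision at t=8/3: particles 0 and 1 swap velocities; positions: p0=22/3 p1=22/3 p2=35/3 p3=22; velocities now: v0=-1 v1=2 v2=4 v3=3
Collision at t=13: particles 2 and 3 swap velocities; positions: p0=-3 p1=28 p2=53 p3=53; velocities now: v0=-1 v1=2 v2=3 v3=4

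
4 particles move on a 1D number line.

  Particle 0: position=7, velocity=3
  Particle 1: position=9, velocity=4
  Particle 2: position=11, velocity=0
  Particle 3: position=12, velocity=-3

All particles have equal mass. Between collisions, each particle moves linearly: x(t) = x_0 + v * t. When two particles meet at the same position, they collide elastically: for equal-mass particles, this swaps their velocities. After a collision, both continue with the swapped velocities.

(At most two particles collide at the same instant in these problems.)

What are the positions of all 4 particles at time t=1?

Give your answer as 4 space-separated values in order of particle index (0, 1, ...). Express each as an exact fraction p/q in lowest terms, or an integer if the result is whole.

Answer: 9 10 11 13

Derivation:
Collision at t=1/3: particles 2 and 3 swap velocities; positions: p0=8 p1=31/3 p2=11 p3=11; velocities now: v0=3 v1=4 v2=-3 v3=0
Collision at t=3/7: particles 1 and 2 swap velocities; positions: p0=58/7 p1=75/7 p2=75/7 p3=11; velocities now: v0=3 v1=-3 v2=4 v3=0
Collision at t=1/2: particles 2 and 3 swap velocities; positions: p0=17/2 p1=21/2 p2=11 p3=11; velocities now: v0=3 v1=-3 v2=0 v3=4
Collision at t=5/6: particles 0 and 1 swap velocities; positions: p0=19/2 p1=19/2 p2=11 p3=37/3; velocities now: v0=-3 v1=3 v2=0 v3=4
Advance to t=1 (no further collisions before then); velocities: v0=-3 v1=3 v2=0 v3=4; positions = 9 10 11 13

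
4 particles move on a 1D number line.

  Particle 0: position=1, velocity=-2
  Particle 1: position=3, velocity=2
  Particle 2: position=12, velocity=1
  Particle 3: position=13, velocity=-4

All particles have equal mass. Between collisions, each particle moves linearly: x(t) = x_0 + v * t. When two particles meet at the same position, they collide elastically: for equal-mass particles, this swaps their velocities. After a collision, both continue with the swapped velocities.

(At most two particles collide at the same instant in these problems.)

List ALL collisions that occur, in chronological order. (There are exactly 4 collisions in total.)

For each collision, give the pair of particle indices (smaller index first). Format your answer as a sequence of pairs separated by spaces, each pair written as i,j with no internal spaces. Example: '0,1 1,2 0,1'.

Collision at t=1/5: particles 2 and 3 swap velocities; positions: p0=3/5 p1=17/5 p2=61/5 p3=61/5; velocities now: v0=-2 v1=2 v2=-4 v3=1
Collision at t=5/3: particles 1 and 2 swap velocities; positions: p0=-7/3 p1=19/3 p2=19/3 p3=41/3; velocities now: v0=-2 v1=-4 v2=2 v3=1
Collision at t=6: particles 0 and 1 swap velocities; positions: p0=-11 p1=-11 p2=15 p3=18; velocities now: v0=-4 v1=-2 v2=2 v3=1
Collision at t=9: particles 2 and 3 swap velocities; positions: p0=-23 p1=-17 p2=21 p3=21; velocities now: v0=-4 v1=-2 v2=1 v3=2

Answer: 2,3 1,2 0,1 2,3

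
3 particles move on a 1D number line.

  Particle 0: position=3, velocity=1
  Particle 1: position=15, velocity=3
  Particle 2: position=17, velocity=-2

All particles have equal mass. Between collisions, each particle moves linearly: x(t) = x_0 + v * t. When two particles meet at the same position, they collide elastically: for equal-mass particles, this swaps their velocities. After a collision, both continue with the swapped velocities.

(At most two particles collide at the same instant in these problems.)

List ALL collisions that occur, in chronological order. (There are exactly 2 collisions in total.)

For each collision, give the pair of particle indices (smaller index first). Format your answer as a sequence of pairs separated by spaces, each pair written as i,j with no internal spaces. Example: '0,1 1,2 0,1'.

Collision at t=2/5: particles 1 and 2 swap velocities; positions: p0=17/5 p1=81/5 p2=81/5; velocities now: v0=1 v1=-2 v2=3
Collision at t=14/3: particles 0 and 1 swap velocities; positions: p0=23/3 p1=23/3 p2=29; velocities now: v0=-2 v1=1 v2=3

Answer: 1,2 0,1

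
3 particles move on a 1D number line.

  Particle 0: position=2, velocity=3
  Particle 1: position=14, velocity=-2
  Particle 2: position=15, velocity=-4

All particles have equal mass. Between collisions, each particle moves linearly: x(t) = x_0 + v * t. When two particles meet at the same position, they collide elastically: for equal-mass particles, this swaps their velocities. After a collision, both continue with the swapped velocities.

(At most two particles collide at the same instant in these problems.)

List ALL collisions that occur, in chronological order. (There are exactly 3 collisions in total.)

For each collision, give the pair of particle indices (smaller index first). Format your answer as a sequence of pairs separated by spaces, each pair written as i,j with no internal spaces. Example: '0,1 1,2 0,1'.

Collision at t=1/2: particles 1 and 2 swap velocities; positions: p0=7/2 p1=13 p2=13; velocities now: v0=3 v1=-4 v2=-2
Collision at t=13/7: particles 0 and 1 swap velocities; positions: p0=53/7 p1=53/7 p2=72/7; velocities now: v0=-4 v1=3 v2=-2
Collision at t=12/5: particles 1 and 2 swap velocities; positions: p0=27/5 p1=46/5 p2=46/5; velocities now: v0=-4 v1=-2 v2=3

Answer: 1,2 0,1 1,2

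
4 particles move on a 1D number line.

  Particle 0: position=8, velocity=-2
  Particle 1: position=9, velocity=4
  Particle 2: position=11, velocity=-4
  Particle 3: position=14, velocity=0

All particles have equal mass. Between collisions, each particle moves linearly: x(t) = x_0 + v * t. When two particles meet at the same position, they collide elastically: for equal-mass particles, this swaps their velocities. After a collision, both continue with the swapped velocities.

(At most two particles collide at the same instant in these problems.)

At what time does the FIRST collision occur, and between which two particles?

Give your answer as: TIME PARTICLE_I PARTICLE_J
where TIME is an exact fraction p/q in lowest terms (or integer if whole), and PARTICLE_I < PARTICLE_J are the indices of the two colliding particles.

Answer: 1/4 1 2

Derivation:
Pair (0,1): pos 8,9 vel -2,4 -> not approaching (rel speed -6 <= 0)
Pair (1,2): pos 9,11 vel 4,-4 -> gap=2, closing at 8/unit, collide at t=1/4
Pair (2,3): pos 11,14 vel -4,0 -> not approaching (rel speed -4 <= 0)
Earliest collision: t=1/4 between 1 and 2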